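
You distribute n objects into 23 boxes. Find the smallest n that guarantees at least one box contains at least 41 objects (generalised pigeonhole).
n = (41 − 1)·23 + 1 = 921

By the generalised pigeonhole principle, to guarantee some box contains ≥ r objects we need more than (r − 1) · k objects total. Threshold: n = (r − 1) · k + 1. With r = 41 and k = 23: n = 40 · 23 + 1 = 920 + 1 = 921. For n = 920 = 40 · 23, we can put exactly 40 objects in every box, avoiding 41 in any single one — so 921 is tight.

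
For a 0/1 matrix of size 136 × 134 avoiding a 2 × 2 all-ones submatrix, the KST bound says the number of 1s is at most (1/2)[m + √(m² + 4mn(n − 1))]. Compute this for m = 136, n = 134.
z(136, 134; 2, 2) ≤ (1/2)[136 + √(136² + 4·136·134·133)] = (1/2)[136 + √9713664] = 1626.3376

Kővári–Sós–Turán: let r_1, ..., r_136 be the row sums and z = Σ r_i the total number of 1s. Each pair of columns can share at most one row with both entries 1 (else a 2×2 all-ones block appears), so Σ_i C(r_i, 2) ≤ C(134, 2) = 8911. By convexity Σ_i C(r_i, 2) ≥ 136·C(z/136, 2) = z(z − 136)/(2·136), giving z² − 136z − 136·134·133 ≤ 0 and hence z ≤ (1/2)[136 + √(18496 + 4·2423792)] = (1/2)[136 + √9713664] ≈ (1/2)(136 + 3116.6752) = 1626.3376.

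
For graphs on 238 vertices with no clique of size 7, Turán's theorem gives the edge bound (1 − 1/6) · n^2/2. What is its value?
Turán density bound = (5/6) · 238^2/2 = 70805/3 ≈ 23601.6667

Turán's theorem: ex(n, K_{r+1}) is achieved by the complete r-partite Turán graph T(n, r) with parts as balanced as possible, and is at most (1 − 1/r) · n^2/2. For r = 6, n = 238: the density bound is (5/6) · 56644/2 = 70805/3 ≈ 23601.6667. The integer-valued extremum is e(T(238, 6)) = 23601, which is strictly less than the density bound 70805/3 since 6 ∤ 238 (the parts of T(238, 6) cannot all be equal).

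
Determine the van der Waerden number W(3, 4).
W(3, 4) = 293

W(3, 4) = 293. The lower bound W(3, 4) > 292 comes from an explicit good 3-colouring of [1, 292]; the upper bound W(3, 4) ≤ 293 was verified by exhaustive search over 3-colourings of [1, 293].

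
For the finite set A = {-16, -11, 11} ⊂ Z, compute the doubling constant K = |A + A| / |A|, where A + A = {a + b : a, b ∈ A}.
K = |A + A| / |A| = 6/3 = 2

Enumerate A + A = {a + b : a, b ∈ A}. With |A| = 3, there are |A|^2 = 9 ordered sum pairs; collecting distinct values, A + A = {-32, -27, -22, -5, 0, 22}, so |A + A| = 6. Thus K = 6/3 = 2. For comparison, the minimum possible |A + A| over all 3-element sets is 2·3 − 1 = 5 (so min K = 5/3), attained only by arithmetic progressions.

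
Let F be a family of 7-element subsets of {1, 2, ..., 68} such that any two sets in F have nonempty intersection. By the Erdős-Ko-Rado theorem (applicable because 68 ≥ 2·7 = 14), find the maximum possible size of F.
max |F| = C(67, 6) = 99795696

The Erdős-Ko-Rado theorem states: for n ≥ 2k, an intersecting family of k-subsets of an n-element set has size at most C(n − 1, k − 1), with equality for 'star' families {A ⊆ [n] : |A| = k, i ∈ A} (fix an element i). For n = 68, k = 7: C(67, 6) = 99795696.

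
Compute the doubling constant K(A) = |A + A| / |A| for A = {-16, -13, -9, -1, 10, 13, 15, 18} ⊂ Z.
K = |A + A| / |A| = 32/8 = 4

Enumerate A + A = {a + b : a, b ∈ A}. With |A| = 8, there are |A|^2 = 64 ordered sum pairs; collecting distinct values, A + A = {-32, -29, -26, -25, -22, -18, -17, -14, -10, -6, -3, -2, -1, 0, 1, 2, 4, 5, 6, 9, 12, 14, 17, 20, 23, 25, 26, 28, 30, 31, 33, 36}, so |A + A| = 32. Thus K = 32/8 = 4. For comparison, the minimum possible |A + A| over all 8-element sets is 2·8 − 1 = 15 (so min K = 15/8), attained only by arithmetic progressions.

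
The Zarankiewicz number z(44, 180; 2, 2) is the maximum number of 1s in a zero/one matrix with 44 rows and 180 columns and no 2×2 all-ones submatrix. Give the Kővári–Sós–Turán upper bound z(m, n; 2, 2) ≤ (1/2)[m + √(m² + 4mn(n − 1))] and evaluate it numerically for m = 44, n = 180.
z(44, 180; 2, 2) ≤ (1/2)[44 + √(44² + 4·44·180·179)] = (1/2)[44 + √5672656] = 1212.8669

Kővári–Sós–Turán: let r_1, ..., r_44 be the row sums and z = Σ r_i the total number of 1s. Each pair of columns can share at most one row with both entries 1 (else a 2×2 all-ones block appears), so Σ_i C(r_i, 2) ≤ C(180, 2) = 16110. By convexity Σ_i C(r_i, 2) ≥ 44·C(z/44, 2) = z(z − 44)/(2·44), giving z² − 44z − 44·180·179 ≤ 0 and hence z ≤ (1/2)[44 + √(1936 + 4·1417680)] = (1/2)[44 + √5672656] ≈ (1/2)(44 + 2381.7338) = 1212.8669.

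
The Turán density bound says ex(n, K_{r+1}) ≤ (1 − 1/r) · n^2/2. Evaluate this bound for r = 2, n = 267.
Turán density bound = (1/2) · 267^2/2 = 71289/4 ≈ 17822.25

Turán's theorem: ex(n, K_{r+1}) is achieved by the complete r-partite Turán graph T(n, r) with parts as balanced as possible, and is at most (1 − 1/r) · n^2/2. For r = 2, n = 267: the density bound is (1/2) · 71289/2 = 71289/4 ≈ 17822.25. The integer-valued extremum is e(T(267, 2)) = 17822, which is strictly less than the density bound 71289/4 since 2 ∤ 267 (the parts of T(267, 2) cannot all be equal).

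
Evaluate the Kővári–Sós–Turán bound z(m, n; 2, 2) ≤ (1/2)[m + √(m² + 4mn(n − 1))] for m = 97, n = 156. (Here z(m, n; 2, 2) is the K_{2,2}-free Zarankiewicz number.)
z(97, 156; 2, 2) ≤ (1/2)[97 + √(97² + 4·97·156·155)] = (1/2)[97 + √9391249] = 1580.7572

Kővári–Sós–Turán: let r_1, ..., r_97 be the row sums and z = Σ r_i the total number of 1s. Each pair of columns can share at most one row with both entries 1 (else a 2×2 all-ones block appears), so Σ_i C(r_i, 2) ≤ C(156, 2) = 12090. By convexity Σ_i C(r_i, 2) ≥ 97·C(z/97, 2) = z(z − 97)/(2·97), giving z² − 97z − 97·156·155 ≤ 0 and hence z ≤ (1/2)[97 + √(9409 + 4·2345460)] = (1/2)[97 + √9391249] ≈ (1/2)(97 + 3064.5145) = 1580.7572.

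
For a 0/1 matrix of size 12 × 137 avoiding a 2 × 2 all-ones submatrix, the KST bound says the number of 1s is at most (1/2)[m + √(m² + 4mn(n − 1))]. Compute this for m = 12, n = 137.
z(12, 137; 2, 2) ≤ (1/2)[12 + √(12² + 4·12·137·136)] = (1/2)[12 + √894480] = 478.8848

Kővári–Sós–Turán: let r_1, ..., r_12 be the row sums and z = Σ r_i the total number of 1s. Each pair of columns can share at most one row with both entries 1 (else a 2×2 all-ones block appears), so Σ_i C(r_i, 2) ≤ C(137, 2) = 9316. By convexity Σ_i C(r_i, 2) ≥ 12·C(z/12, 2) = z(z − 12)/(2·12), giving z² − 12z − 12·137·136 ≤ 0 and hence z ≤ (1/2)[12 + √(144 + 4·223584)] = (1/2)[12 + √894480] ≈ (1/2)(12 + 945.7695) = 478.8848.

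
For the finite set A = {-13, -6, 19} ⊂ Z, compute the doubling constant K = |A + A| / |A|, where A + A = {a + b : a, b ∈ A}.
K = |A + A| / |A| = 6/3 = 2

Enumerate A + A = {a + b : a, b ∈ A}. With |A| = 3, there are |A|^2 = 9 ordered sum pairs; collecting distinct values, A + A = {-26, -19, -12, 6, 13, 38}, so |A + A| = 6. Thus K = 6/3 = 2. For comparison, the minimum possible |A + A| over all 3-element sets is 2·3 − 1 = 5 (so min K = 5/3), attained only by arithmetic progressions.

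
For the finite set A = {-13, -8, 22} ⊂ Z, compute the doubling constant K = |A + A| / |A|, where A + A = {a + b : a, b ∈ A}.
K = |A + A| / |A| = 6/3 = 2

Enumerate A + A = {a + b : a, b ∈ A}. With |A| = 3, there are |A|^2 = 9 ordered sum pairs; collecting distinct values, A + A = {-26, -21, -16, 9, 14, 44}, so |A + A| = 6. Thus K = 6/3 = 2. For comparison, the minimum possible |A + A| over all 3-element sets is 2·3 − 1 = 5 (so min K = 5/3), attained only by arithmetic progressions.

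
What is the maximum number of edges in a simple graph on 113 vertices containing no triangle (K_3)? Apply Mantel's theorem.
ex(113, K_3) = ⌊113^2/4⌋ = 3192

Mantel (1907): a triangle-free graph on n vertices has at most ⌊n^2/4⌋ edges, with equality for the complete bipartite graph K_{⌊n/2⌋, ⌈n/2⌉}. For n = 113: ⌊113^2/4⌋ = ⌊12769/4⌋ = 3192. The extremal graph is K_{56, 57}, which has 56·57 = 3192 edges.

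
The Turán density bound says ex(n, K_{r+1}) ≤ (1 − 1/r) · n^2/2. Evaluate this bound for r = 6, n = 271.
Turán density bound = (5/6) · 271^2/2 = 367205/12 ≈ 30600.4167

Turán's theorem: ex(n, K_{r+1}) is achieved by the complete r-partite Turán graph T(n, r) with parts as balanced as possible, and is at most (1 − 1/r) · n^2/2. For r = 6, n = 271: the density bound is (5/6) · 73441/2 = 367205/12 ≈ 30600.4167. The integer-valued extremum is e(T(271, 6)) = 30600, which is strictly less than the density bound 367205/12 since 6 ∤ 271 (the parts of T(271, 6) cannot all be equal).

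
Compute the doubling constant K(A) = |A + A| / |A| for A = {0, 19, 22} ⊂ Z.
K = |A + A| / |A| = 6/3 = 2

Enumerate A + A = {a + b : a, b ∈ A}. With |A| = 3, there are |A|^2 = 9 ordered sum pairs; collecting distinct values, A + A = {0, 19, 22, 38, 41, 44}, so |A + A| = 6. Thus K = 6/3 = 2. For comparison, the minimum possible |A + A| over all 3-element sets is 2·3 − 1 = 5 (so min K = 5/3), attained only by arithmetic progressions.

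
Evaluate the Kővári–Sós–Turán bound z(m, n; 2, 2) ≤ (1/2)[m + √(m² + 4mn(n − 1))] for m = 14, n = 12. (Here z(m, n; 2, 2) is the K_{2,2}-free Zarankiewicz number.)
z(14, 12; 2, 2) ≤ (1/2)[14 + √(14² + 4·14·12·11)] = (1/2)[14 + √7588] = 50.5546

Kővári–Sós–Turán: let r_1, ..., r_14 be the row sums and z = Σ r_i the total number of 1s. Each pair of columns can share at most one row with both entries 1 (else a 2×2 all-ones block appears), so Σ_i C(r_i, 2) ≤ C(12, 2) = 66. By convexity Σ_i C(r_i, 2) ≥ 14·C(z/14, 2) = z(z − 14)/(2·14), giving z² − 14z − 14·12·11 ≤ 0 and hence z ≤ (1/2)[14 + √(196 + 4·1848)] = (1/2)[14 + √7588] ≈ (1/2)(14 + 87.1091) = 50.5546.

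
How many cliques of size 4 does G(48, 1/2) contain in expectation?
E[# K_4] = C(48, 4) · (1/2)^C(4, 2) = 194580 / 2^6 = 48645/16 = 3040.3125

For each 4-subset S of vertices (there are C(48, 4) = 194580 such S), let X_S = 1 if S induces a K_4 (all C(4, 2) = 6 edges present). Then P(X_S = 1) = (1/2)^6 = 1/64. By linearity of expectation, E[# K_4] = C(48, 4) · (1/2)^6 = 194580 / 64 = 48645/16 = 3040.3125.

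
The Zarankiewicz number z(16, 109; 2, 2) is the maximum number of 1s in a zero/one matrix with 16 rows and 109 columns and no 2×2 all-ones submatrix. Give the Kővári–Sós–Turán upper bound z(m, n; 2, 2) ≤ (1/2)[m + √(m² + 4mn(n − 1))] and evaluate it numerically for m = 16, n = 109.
z(16, 109; 2, 2) ≤ (1/2)[16 + √(16² + 4·16·109·108)] = (1/2)[16 + √753664] = 442.0691

Kővári–Sós–Turán: let r_1, ..., r_16 be the row sums and z = Σ r_i the total number of 1s. Each pair of columns can share at most one row with both entries 1 (else a 2×2 all-ones block appears), so Σ_i C(r_i, 2) ≤ C(109, 2) = 5886. By convexity Σ_i C(r_i, 2) ≥ 16·C(z/16, 2) = z(z − 16)/(2·16), giving z² − 16z − 16·109·108 ≤ 0 and hence z ≤ (1/2)[16 + √(256 + 4·188352)] = (1/2)[16 + √753664] ≈ (1/2)(16 + 868.1382) = 442.0691.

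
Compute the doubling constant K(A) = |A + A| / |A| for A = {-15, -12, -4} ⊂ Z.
K = |A + A| / |A| = 6/3 = 2

Enumerate A + A = {a + b : a, b ∈ A}. With |A| = 3, there are |A|^2 = 9 ordered sum pairs; collecting distinct values, A + A = {-30, -27, -24, -19, -16, -8}, so |A + A| = 6. Thus K = 6/3 = 2. For comparison, the minimum possible |A + A| over all 3-element sets is 2·3 − 1 = 5 (so min K = 5/3), attained only by arithmetic progressions.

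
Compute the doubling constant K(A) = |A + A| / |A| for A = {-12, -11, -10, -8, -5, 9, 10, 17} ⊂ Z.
K = |A + A| / |A| = 30/8 = 15/4

Enumerate A + A = {a + b : a, b ∈ A}. With |A| = 8, there are |A|^2 = 64 ordered sum pairs; collecting distinct values, A + A = {-24, -23, -22, -21, -20, -19, -18, -17, -16, -15, -13, -10, -3, -2, -1, 0, 1, 2, 4, 5, 6, 7, 9, 12, 18, 19, 20, 26, 27, 34}, so |A + A| = 30. Thus K = 30/8 = 15/4. For comparison, the minimum possible |A + A| over all 8-element sets is 2·8 − 1 = 15 (so min K = 15/8), attained only by arithmetic progressions.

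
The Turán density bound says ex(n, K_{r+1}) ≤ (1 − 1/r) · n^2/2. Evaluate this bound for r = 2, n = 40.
Turán density bound = (1/2) · 40^2/2 = 400

Turán's theorem: ex(n, K_{r+1}) is achieved by the complete r-partite Turán graph T(n, r) with parts as balanced as possible, and is at most (1 − 1/r) · n^2/2. For r = 2, n = 40: the density bound is (1/2) · 1600/2 = 400. Since 2 ∣ 40, the Turán graph T(40, 2) has parts of equal size 20, and its edge count e(T(40, 2)) = 400 attains the density bound exactly.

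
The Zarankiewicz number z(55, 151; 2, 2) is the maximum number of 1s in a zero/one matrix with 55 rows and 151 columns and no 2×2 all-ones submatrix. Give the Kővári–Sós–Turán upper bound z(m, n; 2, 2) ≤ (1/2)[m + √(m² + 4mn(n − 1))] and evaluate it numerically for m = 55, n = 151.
z(55, 151; 2, 2) ≤ (1/2)[55 + √(55² + 4·55·151·150)] = (1/2)[55 + √4986025] = 1143.9704

Kővári–Sós–Turán: let r_1, ..., r_55 be the row sums and z = Σ r_i the total number of 1s. Each pair of columns can share at most one row with both entries 1 (else a 2×2 all-ones block appears), so Σ_i C(r_i, 2) ≤ C(151, 2) = 11325. By convexity Σ_i C(r_i, 2) ≥ 55·C(z/55, 2) = z(z − 55)/(2·55), giving z² − 55z − 55·151·150 ≤ 0 and hence z ≤ (1/2)[55 + √(3025 + 4·1245750)] = (1/2)[55 + √4986025] ≈ (1/2)(55 + 2232.9409) = 1143.9704.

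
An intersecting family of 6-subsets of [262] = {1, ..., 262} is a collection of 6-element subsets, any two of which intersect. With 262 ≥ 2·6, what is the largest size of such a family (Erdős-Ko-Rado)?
max |F| = C(261, 5) = 9711475137

Erdős-Ko-Rado (1961): when n ≥ 2k, max |F| = C(n−1, k−1). The bound is attained by the star {A : i ∈ A} for any fixed i ∈ [n]. Here C(262−1, 6−1) = C(261, 5) = 9711475137.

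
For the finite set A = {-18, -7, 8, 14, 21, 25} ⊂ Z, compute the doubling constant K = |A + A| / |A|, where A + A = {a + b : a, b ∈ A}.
K = |A + A| / |A| = 20/6 = 10/3

Enumerate A + A = {a + b : a, b ∈ A}. With |A| = 6, there are |A|^2 = 36 ordered sum pairs; collecting distinct values, A + A = {-36, -25, -14, -10, -4, 1, 3, 7, 14, 16, 18, 22, 28, 29, 33, 35, 39, 42, 46, 50}, so |A + A| = 20. Thus K = 20/6 = 10/3. For comparison, the minimum possible |A + A| over all 6-element sets is 2·6 − 1 = 11 (so min K = 11/6), attained only by arithmetic progressions.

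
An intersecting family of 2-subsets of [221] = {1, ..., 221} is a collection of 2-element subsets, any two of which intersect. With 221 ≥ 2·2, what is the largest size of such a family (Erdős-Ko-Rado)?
max |F| = C(220, 1) = 220

The Erdős-Ko-Rado theorem states: for n ≥ 2k, an intersecting family of k-subsets of an n-element set has size at most C(n − 1, k − 1), with equality for 'star' families {A ⊆ [n] : |A| = k, i ∈ A} (fix an element i). For n = 221, k = 2: C(220, 1) = 220.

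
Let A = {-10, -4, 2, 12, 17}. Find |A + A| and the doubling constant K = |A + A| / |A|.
K = |A + A| / |A| = 14/5

Enumerate A + A = {a + b : a, b ∈ A}. With |A| = 5, there are |A|^2 = 25 ordered sum pairs; collecting distinct values, A + A = {-20, -14, -8, -2, 2, 4, 7, 8, 13, 14, 19, 24, 29, 34}, so |A + A| = 14. Thus K = 14/5. For comparison, the minimum possible |A + A| over all 5-element sets is 2·5 − 1 = 9 (so min K = 9/5), attained only by arithmetic progressions.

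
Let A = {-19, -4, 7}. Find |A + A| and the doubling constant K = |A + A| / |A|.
K = |A + A| / |A| = 6/3 = 2

Enumerate A + A = {a + b : a, b ∈ A}. With |A| = 3, there are |A|^2 = 9 ordered sum pairs; collecting distinct values, A + A = {-38, -23, -12, -8, 3, 14}, so |A + A| = 6. Thus K = 6/3 = 2. For comparison, the minimum possible |A + A| over all 3-element sets is 2·3 − 1 = 5 (so min K = 5/3), attained only by arithmetic progressions.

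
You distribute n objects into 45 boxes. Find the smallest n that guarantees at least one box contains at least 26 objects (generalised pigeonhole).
n = (26 − 1)·45 + 1 = 1126

By the generalised pigeonhole principle, to guarantee some box contains ≥ r objects we need more than (r − 1) · k objects total. Threshold: n = (r − 1) · k + 1. With r = 26 and k = 45: n = 25 · 45 + 1 = 1125 + 1 = 1126. For n = 1125 = 25 · 45, we can put exactly 25 objects in every box, avoiding 26 in any single one — so 1126 is tight.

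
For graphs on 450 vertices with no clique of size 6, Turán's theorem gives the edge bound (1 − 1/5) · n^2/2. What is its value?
Turán density bound = (4/5) · 450^2/2 = 81000

Turán's theorem: ex(n, K_{r+1}) is achieved by the complete r-partite Turán graph T(n, r) with parts as balanced as possible, and is at most (1 − 1/r) · n^2/2. For r = 5, n = 450: the density bound is (4/5) · 202500/2 = 81000. Since 5 ∣ 450, the Turán graph T(450, 5) has parts of equal size 90, and its edge count e(T(450, 5)) = 81000 attains the density bound exactly.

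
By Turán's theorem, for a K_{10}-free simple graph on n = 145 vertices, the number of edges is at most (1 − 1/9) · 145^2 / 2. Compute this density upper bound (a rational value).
Turán density bound = (8/9) · 145^2/2 = 84100/9 ≈ 9344.4444

Turán's theorem: ex(n, K_{r+1}) is achieved by the complete r-partite Turán graph T(n, r) with parts as balanced as possible, and is at most (1 − 1/r) · n^2/2. For r = 9, n = 145: the density bound is (8/9) · 21025/2 = 84100/9 ≈ 9344.4444. The integer-valued extremum is e(T(145, 9)) = 9344, which is strictly less than the density bound 84100/9 since 9 ∤ 145 (the parts of T(145, 9) cannot all be equal).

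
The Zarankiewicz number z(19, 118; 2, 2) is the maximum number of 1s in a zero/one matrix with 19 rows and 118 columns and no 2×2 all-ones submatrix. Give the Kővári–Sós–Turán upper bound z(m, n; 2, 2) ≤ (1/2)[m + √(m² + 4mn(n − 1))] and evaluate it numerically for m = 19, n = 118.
z(19, 118; 2, 2) ≤ (1/2)[19 + √(19² + 4·19·118·117)] = (1/2)[19 + √1049617] = 521.7541

Kővári–Sós–Turán: let r_1, ..., r_19 be the row sums and z = Σ r_i the total number of 1s. Each pair of columns can share at most one row with both entries 1 (else a 2×2 all-ones block appears), so Σ_i C(r_i, 2) ≤ C(118, 2) = 6903. By convexity Σ_i C(r_i, 2) ≥ 19·C(z/19, 2) = z(z − 19)/(2·19), giving z² − 19z − 19·118·117 ≤ 0 and hence z ≤ (1/2)[19 + √(361 + 4·262314)] = (1/2)[19 + √1049617] ≈ (1/2)(19 + 1024.5082) = 521.7541.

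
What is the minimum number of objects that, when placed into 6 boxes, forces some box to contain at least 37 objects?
n = (37 − 1)·6 + 1 = 217

By the generalised pigeonhole principle, to guarantee some box contains ≥ r objects we need more than (r − 1) · k objects total. Threshold: n = (r − 1) · k + 1. With r = 37 and k = 6: n = 36 · 6 + 1 = 216 + 1 = 217. For n = 216 = 36 · 6, we can put exactly 36 objects in every box, avoiding 37 in any single one — so 217 is tight.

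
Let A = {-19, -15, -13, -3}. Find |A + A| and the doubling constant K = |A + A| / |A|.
K = |A + A| / |A| = 10/4 = 5/2

Enumerate A + A = {a + b : a, b ∈ A}. With |A| = 4, there are |A|^2 = 16 ordered sum pairs; collecting distinct values, A + A = {-38, -34, -32, -30, -28, -26, -22, -18, -16, -6}, so |A + A| = 10. Thus K = 10/4 = 5/2. For comparison, the minimum possible |A + A| over all 4-element sets is 2·4 − 1 = 7 (so min K = 7/4), attained only by arithmetic progressions.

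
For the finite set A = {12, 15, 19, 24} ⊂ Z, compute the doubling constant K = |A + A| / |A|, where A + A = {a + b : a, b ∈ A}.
K = |A + A| / |A| = 10/4 = 5/2

Enumerate A + A = {a + b : a, b ∈ A}. With |A| = 4, there are |A|^2 = 16 ordered sum pairs; collecting distinct values, A + A = {24, 27, 30, 31, 34, 36, 38, 39, 43, 48}, so |A + A| = 10. Thus K = 10/4 = 5/2. For comparison, the minimum possible |A + A| over all 4-element sets is 2·4 − 1 = 7 (so min K = 7/4), attained only by arithmetic progressions.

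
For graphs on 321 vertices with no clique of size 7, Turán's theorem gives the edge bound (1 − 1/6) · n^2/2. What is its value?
Turán density bound = (5/6) · 321^2/2 = 171735/4 ≈ 42933.75

Turán's theorem: ex(n, K_{r+1}) is achieved by the complete r-partite Turán graph T(n, r) with parts as balanced as possible, and is at most (1 − 1/r) · n^2/2. For r = 6, n = 321: the density bound is (5/6) · 103041/2 = 171735/4 ≈ 42933.75. The integer-valued extremum is e(T(321, 6)) = 42933, which is strictly less than the density bound 171735/4 since 6 ∤ 321 (the parts of T(321, 6) cannot all be equal).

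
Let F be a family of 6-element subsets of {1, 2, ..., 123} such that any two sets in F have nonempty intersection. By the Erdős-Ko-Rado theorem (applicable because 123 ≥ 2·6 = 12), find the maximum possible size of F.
max |F| = C(122, 5) = 207288004

The Erdős-Ko-Rado theorem states: for n ≥ 2k, an intersecting family of k-subsets of an n-element set has size at most C(n − 1, k − 1), with equality for 'star' families {A ⊆ [n] : |A| = k, i ∈ A} (fix an element i). For n = 123, k = 6: C(122, 5) = 207288004.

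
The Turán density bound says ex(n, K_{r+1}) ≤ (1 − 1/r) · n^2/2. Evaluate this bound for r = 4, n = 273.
Turán density bound = (3/4) · 273^2/2 = 223587/8 ≈ 27948.375

Turán's theorem: ex(n, K_{r+1}) is achieved by the complete r-partite Turán graph T(n, r) with parts as balanced as possible, and is at most (1 − 1/r) · n^2/2. For r = 4, n = 273: the density bound is (3/4) · 74529/2 = 223587/8 ≈ 27948.375. The integer-valued extremum is e(T(273, 4)) = 27948, which is strictly less than the density bound 223587/8 since 4 ∤ 273 (the parts of T(273, 4) cannot all be equal).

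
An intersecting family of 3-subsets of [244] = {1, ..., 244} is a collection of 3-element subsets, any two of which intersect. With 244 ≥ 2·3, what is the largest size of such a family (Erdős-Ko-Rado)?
max |F| = C(243, 2) = 29403

Erdős-Ko-Rado (1961): when n ≥ 2k, max |F| = C(n−1, k−1). The bound is attained by the star {A : i ∈ A} for any fixed i ∈ [n]. Here C(244−1, 3−1) = C(243, 2) = 29403.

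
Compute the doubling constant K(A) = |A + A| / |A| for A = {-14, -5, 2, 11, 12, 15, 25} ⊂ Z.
K = |A + A| / |A| = 26/7

Enumerate A + A = {a + b : a, b ∈ A}. With |A| = 7, there are |A|^2 = 49 ordered sum pairs; collecting distinct values, A + A = {-28, -19, -12, -10, -3, -2, 1, 4, 6, 7, 10, 11, 13, 14, 17, 20, 22, 23, 24, 26, 27, 30, 36, 37, 40, 50}, so |A + A| = 26. Thus K = 26/7. For comparison, the minimum possible |A + A| over all 7-element sets is 2·7 − 1 = 13 (so min K = 13/7), attained only by arithmetic progressions.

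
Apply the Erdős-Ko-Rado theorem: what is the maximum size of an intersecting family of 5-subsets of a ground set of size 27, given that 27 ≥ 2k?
max |F| = C(26, 4) = 14950

The Erdős-Ko-Rado theorem states: for n ≥ 2k, an intersecting family of k-subsets of an n-element set has size at most C(n − 1, k − 1), with equality for 'star' families {A ⊆ [n] : |A| = k, i ∈ A} (fix an element i). For n = 27, k = 5: C(26, 4) = 14950.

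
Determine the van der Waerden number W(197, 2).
W(197, 2) = 197 + 1 = 198

A 2-term AP is any pair of integers, so a monochromatic 2-AP exists iff some colour is used at least twice. With 197 colours, the colouring i ↦ i on {1, ..., 197} uses each colour once, avoiding any monochromatic pair, so W(197, 2) > 197. For {1, ..., 198}, pigeonhole forces two integers of the same colour, which form a monochromatic 2-AP. Hence W(197, 2) = 198.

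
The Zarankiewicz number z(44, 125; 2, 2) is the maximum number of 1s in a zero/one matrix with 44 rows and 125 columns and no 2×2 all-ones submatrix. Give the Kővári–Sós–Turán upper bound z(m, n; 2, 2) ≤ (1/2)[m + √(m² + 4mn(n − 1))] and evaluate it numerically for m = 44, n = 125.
z(44, 125; 2, 2) ≤ (1/2)[44 + √(44² + 4·44·125·124)] = (1/2)[44 + √2729936] = 848.1259

Kővári–Sós–Turán: let r_1, ..., r_44 be the row sums and z = Σ r_i the total number of 1s. Each pair of columns can share at most one row with both entries 1 (else a 2×2 all-ones block appears), so Σ_i C(r_i, 2) ≤ C(125, 2) = 7750. By convexity Σ_i C(r_i, 2) ≥ 44·C(z/44, 2) = z(z − 44)/(2·44), giving z² − 44z − 44·125·124 ≤ 0 and hence z ≤ (1/2)[44 + √(1936 + 4·682000)] = (1/2)[44 + √2729936] ≈ (1/2)(44 + 1652.2518) = 848.1259.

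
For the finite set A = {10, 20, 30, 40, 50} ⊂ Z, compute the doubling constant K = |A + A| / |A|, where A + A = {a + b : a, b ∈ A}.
K = |A + A| / |A| = 9/5

Enumerate A + A = {a + b : a, b ∈ A}. With |A| = 5, there are |A|^2 = 25 ordered sum pairs; collecting distinct values, A + A = {20, 30, 40, 50, 60, 70, 80, 90, 100}, so |A + A| = 9. Thus K = 9/5. Here |A + A| = 2|A| − 1 = 9, the minimum possible — so K = 9/5 is minimal, which holds iff A is an arithmetic progression.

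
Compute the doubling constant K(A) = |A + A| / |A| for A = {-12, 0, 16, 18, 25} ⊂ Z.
K = |A + A| / |A| = 15/5 = 3

Enumerate A + A = {a + b : a, b ∈ A}. With |A| = 5, there are |A|^2 = 25 ordered sum pairs; collecting distinct values, A + A = {-24, -12, 0, 4, 6, 13, 16, 18, 25, 32, 34, 36, 41, 43, 50}, so |A + A| = 15. Thus K = 15/5 = 3. For comparison, the minimum possible |A + A| over all 5-element sets is 2·5 − 1 = 9 (so min K = 9/5), attained only by arithmetic progressions.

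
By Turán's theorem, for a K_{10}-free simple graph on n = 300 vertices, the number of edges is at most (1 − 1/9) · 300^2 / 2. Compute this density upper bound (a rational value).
Turán density bound = (8/9) · 300^2/2 = 40000

Turán's theorem: ex(n, K_{r+1}) is achieved by the complete r-partite Turán graph T(n, r) with parts as balanced as possible, and is at most (1 − 1/r) · n^2/2. For r = 9, n = 300: the density bound is (8/9) · 90000/2 = 40000. The integer-valued extremum is e(T(300, 9)) = 39999, which is strictly less than the density bound 40000 since 9 ∤ 300 (the parts of T(300, 9) cannot all be equal).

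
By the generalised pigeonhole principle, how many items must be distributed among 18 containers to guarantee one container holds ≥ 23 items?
n = (23 − 1)·18 + 1 = 397

By the generalised pigeonhole principle, to guarantee some box contains ≥ r objects we need more than (r − 1) · k objects total. Threshold: n = (r − 1) · k + 1. With r = 23 and k = 18: n = 22 · 18 + 1 = 396 + 1 = 397. For n = 396 = 22 · 18, we can put exactly 22 objects in every box, avoiding 23 in any single one — so 397 is tight.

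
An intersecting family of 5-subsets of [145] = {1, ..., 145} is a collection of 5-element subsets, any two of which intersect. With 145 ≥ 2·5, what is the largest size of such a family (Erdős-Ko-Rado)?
max |F| = C(144, 4) = 17178876

The Erdős-Ko-Rado theorem states: for n ≥ 2k, an intersecting family of k-subsets of an n-element set has size at most C(n − 1, k − 1), with equality for 'star' families {A ⊆ [n] : |A| = k, i ∈ A} (fix an element i). For n = 145, k = 5: C(144, 4) = 17178876.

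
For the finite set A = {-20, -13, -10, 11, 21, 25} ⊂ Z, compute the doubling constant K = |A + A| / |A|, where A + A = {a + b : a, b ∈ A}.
K = |A + A| / |A| = 20/6 = 10/3

Enumerate A + A = {a + b : a, b ∈ A}. With |A| = 6, there are |A|^2 = 36 ordered sum pairs; collecting distinct values, A + A = {-40, -33, -30, -26, -23, -20, -9, -2, 1, 5, 8, 11, 12, 15, 22, 32, 36, 42, 46, 50}, so |A + A| = 20. Thus K = 20/6 = 10/3. For comparison, the minimum possible |A + A| over all 6-element sets is 2·6 − 1 = 11 (so min K = 11/6), attained only by arithmetic progressions.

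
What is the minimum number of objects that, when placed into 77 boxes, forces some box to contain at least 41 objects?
n = (41 − 1)·77 + 1 = 3081

By the generalised pigeonhole principle, to guarantee some box contains ≥ r objects we need more than (r − 1) · k objects total. Threshold: n = (r − 1) · k + 1. With r = 41 and k = 77: n = 40 · 77 + 1 = 3080 + 1 = 3081. For n = 3080 = 40 · 77, we can put exactly 40 objects in every box, avoiding 41 in any single one — so 3081 is tight.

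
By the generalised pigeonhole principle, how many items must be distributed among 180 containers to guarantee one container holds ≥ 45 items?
n = (45 − 1)·180 + 1 = 7921

By the generalised pigeonhole principle, to guarantee some box contains ≥ r objects we need more than (r − 1) · k objects total. Threshold: n = (r − 1) · k + 1. With r = 45 and k = 180: n = 44 · 180 + 1 = 7920 + 1 = 7921. For n = 7920 = 44 · 180, we can put exactly 44 objects in every box, avoiding 45 in any single one — so 7921 is tight.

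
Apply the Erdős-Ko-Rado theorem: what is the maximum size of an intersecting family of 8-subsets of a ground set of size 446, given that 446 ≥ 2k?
max |F| = C(445, 7) = 653874237236220

The Erdős-Ko-Rado theorem states: for n ≥ 2k, an intersecting family of k-subsets of an n-element set has size at most C(n − 1, k − 1), with equality for 'star' families {A ⊆ [n] : |A| = k, i ∈ A} (fix an element i). For n = 446, k = 8: C(445, 7) = 653874237236220.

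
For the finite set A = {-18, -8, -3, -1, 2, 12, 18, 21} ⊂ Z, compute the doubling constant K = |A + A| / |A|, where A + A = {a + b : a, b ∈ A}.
K = |A + A| / |A| = 31/8

Enumerate A + A = {a + b : a, b ∈ A}. With |A| = 8, there are |A|^2 = 64 ordered sum pairs; collecting distinct values, A + A = {-36, -26, -21, -19, -16, -11, -9, -6, -4, -2, -1, 0, 1, 3, 4, 9, 10, 11, 13, 14, 15, 17, 18, 20, 23, 24, 30, 33, 36, 39, 42}, so |A + A| = 31. Thus K = 31/8. For comparison, the minimum possible |A + A| over all 8-element sets is 2·8 − 1 = 15 (so min K = 15/8), attained only by arithmetic progressions.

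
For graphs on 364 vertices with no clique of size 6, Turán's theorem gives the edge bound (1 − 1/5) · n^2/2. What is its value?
Turán density bound = (4/5) · 364^2/2 = 264992/5 ≈ 52998.4

Turán's theorem: ex(n, K_{r+1}) is achieved by the complete r-partite Turán graph T(n, r) with parts as balanced as possible, and is at most (1 − 1/r) · n^2/2. For r = 5, n = 364: the density bound is (4/5) · 132496/2 = 264992/5 ≈ 52998.4. The integer-valued extremum is e(T(364, 5)) = 52998, which is strictly less than the density bound 264992/5 since 5 ∤ 364 (the parts of T(364, 5) cannot all be equal).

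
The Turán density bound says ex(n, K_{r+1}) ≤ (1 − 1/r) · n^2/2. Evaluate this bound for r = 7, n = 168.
Turán density bound = (6/7) · 168^2/2 = 12096

Turán's theorem: ex(n, K_{r+1}) is achieved by the complete r-partite Turán graph T(n, r) with parts as balanced as possible, and is at most (1 − 1/r) · n^2/2. For r = 7, n = 168: the density bound is (6/7) · 28224/2 = 12096. Since 7 ∣ 168, the Turán graph T(168, 7) has parts of equal size 24, and its edge count e(T(168, 7)) = 12096 attains the density bound exactly.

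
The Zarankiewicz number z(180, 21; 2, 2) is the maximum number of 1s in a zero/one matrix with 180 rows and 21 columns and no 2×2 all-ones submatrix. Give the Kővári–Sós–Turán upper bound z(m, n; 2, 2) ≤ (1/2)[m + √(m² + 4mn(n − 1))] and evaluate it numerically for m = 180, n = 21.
z(180, 21; 2, 2) ≤ (1/2)[180 + √(180² + 4·180·21·20)] = (1/2)[180 + √334800] = 379.3095

Kővári–Sós–Turán: let r_1, ..., r_180 be the row sums and z = Σ r_i the total number of 1s. Each pair of columns can share at most one row with both entries 1 (else a 2×2 all-ones block appears), so Σ_i C(r_i, 2) ≤ C(21, 2) = 210. By convexity Σ_i C(r_i, 2) ≥ 180·C(z/180, 2) = z(z − 180)/(2·180), giving z² − 180z − 180·21·20 ≤ 0 and hence z ≤ (1/2)[180 + √(32400 + 4·75600)] = (1/2)[180 + √334800] ≈ (1/2)(180 + 578.619) = 379.3095.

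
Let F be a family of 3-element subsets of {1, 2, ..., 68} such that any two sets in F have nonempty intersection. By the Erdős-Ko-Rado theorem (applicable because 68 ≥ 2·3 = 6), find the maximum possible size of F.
max |F| = C(67, 2) = 2211

The Erdős-Ko-Rado theorem states: for n ≥ 2k, an intersecting family of k-subsets of an n-element set has size at most C(n − 1, k − 1), with equality for 'star' families {A ⊆ [n] : |A| = k, i ∈ A} (fix an element i). For n = 68, k = 3: C(67, 2) = 2211.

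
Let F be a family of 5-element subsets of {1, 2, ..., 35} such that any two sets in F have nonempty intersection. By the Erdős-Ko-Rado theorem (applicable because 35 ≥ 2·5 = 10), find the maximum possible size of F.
max |F| = C(34, 4) = 46376

Erdős-Ko-Rado (1961): when n ≥ 2k, max |F| = C(n−1, k−1). The bound is attained by the star {A : i ∈ A} for any fixed i ∈ [n]. Here C(35−1, 5−1) = C(34, 4) = 46376.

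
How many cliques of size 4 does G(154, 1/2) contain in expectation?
E[# K_4] = C(154, 4) · (1/2)^C(4, 2) = 22533126 / 2^6 = 11266563/32 = 352080.09375

For each 4-subset S of vertices (there are C(154, 4) = 22533126 such S), let X_S = 1 if S induces a K_4 (all C(4, 2) = 6 edges present). Then P(X_S = 1) = (1/2)^6 = 1/64. By linearity of expectation, E[# K_4] = C(154, 4) · (1/2)^6 = 22533126 / 64 = 11266563/32 = 352080.09375.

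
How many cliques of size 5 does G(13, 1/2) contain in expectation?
E[# K_5] = C(13, 5) · (1/2)^C(5, 2) = 1287 / 2^10 ≈ 1.256836

For each 5-subset S of vertices (there are C(13, 5) = 1287 such S), let X_S = 1 if S induces a K_5 (all C(5, 2) = 10 edges present). Then P(X_S = 1) = (1/2)^10 = 1/1024. By linearity of expectation, E[# K_5] = C(13, 5) · (1/2)^10 = 1287 / 1024 ≈ 1.256836.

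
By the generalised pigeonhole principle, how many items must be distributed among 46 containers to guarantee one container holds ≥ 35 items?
n = (35 − 1)·46 + 1 = 1565

By the generalised pigeonhole principle, to guarantee some box contains ≥ r objects we need more than (r − 1) · k objects total. Threshold: n = (r − 1) · k + 1. With r = 35 and k = 46: n = 34 · 46 + 1 = 1564 + 1 = 1565. For n = 1564 = 34 · 46, we can put exactly 34 objects in every box, avoiding 35 in any single one — so 1565 is tight.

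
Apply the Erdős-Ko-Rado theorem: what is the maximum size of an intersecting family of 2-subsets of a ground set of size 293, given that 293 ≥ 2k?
max |F| = C(292, 1) = 292

The Erdős-Ko-Rado theorem states: for n ≥ 2k, an intersecting family of k-subsets of an n-element set has size at most C(n − 1, k − 1), with equality for 'star' families {A ⊆ [n] : |A| = k, i ∈ A} (fix an element i). For n = 293, k = 2: C(292, 1) = 292.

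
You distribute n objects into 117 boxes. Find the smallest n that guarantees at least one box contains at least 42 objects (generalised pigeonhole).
n = (42 − 1)·117 + 1 = 4798

By the generalised pigeonhole principle, to guarantee some box contains ≥ r objects we need more than (r − 1) · k objects total. Threshold: n = (r − 1) · k + 1. With r = 42 and k = 117: n = 41 · 117 + 1 = 4797 + 1 = 4798. For n = 4797 = 41 · 117, we can put exactly 41 objects in every box, avoiding 42 in any single one — so 4798 is tight.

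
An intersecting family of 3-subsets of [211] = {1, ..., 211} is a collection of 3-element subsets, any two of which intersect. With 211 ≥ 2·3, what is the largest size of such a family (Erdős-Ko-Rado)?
max |F| = C(210, 2) = 21945

Erdős-Ko-Rado (1961): when n ≥ 2k, max |F| = C(n−1, k−1). The bound is attained by the star {A : i ∈ A} for any fixed i ∈ [n]. Here C(211−1, 3−1) = C(210, 2) = 21945.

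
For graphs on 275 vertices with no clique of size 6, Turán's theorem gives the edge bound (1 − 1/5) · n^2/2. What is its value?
Turán density bound = (4/5) · 275^2/2 = 30250

Turán's theorem: ex(n, K_{r+1}) is achieved by the complete r-partite Turán graph T(n, r) with parts as balanced as possible, and is at most (1 − 1/r) · n^2/2. For r = 5, n = 275: the density bound is (4/5) · 75625/2 = 30250. Since 5 ∣ 275, the Turán graph T(275, 5) has parts of equal size 55, and its edge count e(T(275, 5)) = 30250 attains the density bound exactly.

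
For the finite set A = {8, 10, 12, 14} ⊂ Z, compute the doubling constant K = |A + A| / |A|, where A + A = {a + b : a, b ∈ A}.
K = |A + A| / |A| = 7/4

Enumerate A + A = {a + b : a, b ∈ A}. With |A| = 4, there are |A|^2 = 16 ordered sum pairs; collecting distinct values, A + A = {16, 18, 20, 22, 24, 26, 28}, so |A + A| = 7. Thus K = 7/4. Here |A + A| = 2|A| − 1 = 7, the minimum possible — so K = 7/4 is minimal, which holds iff A is an arithmetic progression.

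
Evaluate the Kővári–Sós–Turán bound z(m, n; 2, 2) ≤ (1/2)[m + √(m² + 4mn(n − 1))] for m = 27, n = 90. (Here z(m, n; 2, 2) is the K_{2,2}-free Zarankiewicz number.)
z(27, 90; 2, 2) ≤ (1/2)[27 + √(27² + 4·27·90·89)] = (1/2)[27 + √865809] = 478.7443

Kővári–Sós–Turán: let r_1, ..., r_27 be the row sums and z = Σ r_i the total number of 1s. Each pair of columns can share at most one row with both entries 1 (else a 2×2 all-ones block appears), so Σ_i C(r_i, 2) ≤ C(90, 2) = 4005. By convexity Σ_i C(r_i, 2) ≥ 27·C(z/27, 2) = z(z − 27)/(2·27), giving z² − 27z − 27·90·89 ≤ 0 and hence z ≤ (1/2)[27 + √(729 + 4·216270)] = (1/2)[27 + √865809] ≈ (1/2)(27 + 930.4886) = 478.7443.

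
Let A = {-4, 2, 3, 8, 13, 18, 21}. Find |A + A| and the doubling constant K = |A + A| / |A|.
K = |A + A| / |A| = 24/7

Enumerate A + A = {a + b : a, b ∈ A}. With |A| = 7, there are |A|^2 = 49 ordered sum pairs; collecting distinct values, A + A = {-8, -2, -1, 4, 5, 6, 9, 10, 11, 14, 15, 16, 17, 20, 21, 23, 24, 26, 29, 31, 34, 36, 39, 42}, so |A + A| = 24. Thus K = 24/7. For comparison, the minimum possible |A + A| over all 7-element sets is 2·7 − 1 = 13 (so min K = 13/7), attained only by arithmetic progressions.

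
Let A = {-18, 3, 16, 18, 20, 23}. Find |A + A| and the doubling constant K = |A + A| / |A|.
K = |A + A| / |A| = 20/6 = 10/3

Enumerate A + A = {a + b : a, b ∈ A}. With |A| = 6, there are |A|^2 = 36 ordered sum pairs; collecting distinct values, A + A = {-36, -15, -2, 0, 2, 5, 6, 19, 21, 23, 26, 32, 34, 36, 38, 39, 40, 41, 43, 46}, so |A + A| = 20. Thus K = 20/6 = 10/3. For comparison, the minimum possible |A + A| over all 6-element sets is 2·6 − 1 = 11 (so min K = 11/6), attained only by arithmetic progressions.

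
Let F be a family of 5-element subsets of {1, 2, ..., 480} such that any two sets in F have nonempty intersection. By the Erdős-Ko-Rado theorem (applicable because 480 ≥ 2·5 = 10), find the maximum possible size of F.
max |F| = C(479, 4) = 2166095001

Erdős-Ko-Rado (1961): when n ≥ 2k, max |F| = C(n−1, k−1). The bound is attained by the star {A : i ∈ A} for any fixed i ∈ [n]. Here C(480−1, 5−1) = C(479, 4) = 2166095001.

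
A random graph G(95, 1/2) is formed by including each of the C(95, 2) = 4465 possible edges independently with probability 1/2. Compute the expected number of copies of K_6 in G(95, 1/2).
E[# K_6] = C(95, 6) · (1/2)^C(6, 2) = 869107785 / 2^15 ≈ 26523.064728

For each 6-subset S of vertices (there are C(95, 6) = 869107785 such S), let X_S = 1 if S induces a K_6 (all C(6, 2) = 15 edges present). Then P(X_S = 1) = (1/2)^15 = 1/32768. By linearity of expectation, E[# K_6] = C(95, 6) · (1/2)^15 = 869107785 / 32768 ≈ 26523.064728.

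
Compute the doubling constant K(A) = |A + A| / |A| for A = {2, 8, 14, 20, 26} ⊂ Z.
K = |A + A| / |A| = 9/5

Enumerate A + A = {a + b : a, b ∈ A}. With |A| = 5, there are |A|^2 = 25 ordered sum pairs; collecting distinct values, A + A = {4, 10, 16, 22, 28, 34, 40, 46, 52}, so |A + A| = 9. Thus K = 9/5. Here |A + A| = 2|A| − 1 = 9, the minimum possible — so K = 9/5 is minimal, which holds iff A is an arithmetic progression.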